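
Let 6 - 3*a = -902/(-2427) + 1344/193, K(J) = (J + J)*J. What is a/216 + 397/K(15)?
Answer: 834861539/948532275 ≈ 0.88016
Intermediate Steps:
K(J) = 2*J**2 (K(J) = (2*J)*J = 2*J**2)
a = -625508/1405233 (a = 2 - (-902/(-2427) + 1344/193)/3 = 2 - (-902*(-1/2427) + 1344*(1/193))/3 = 2 - (902/2427 + 1344/193)/3 = 2 - 1/3*3435974/468411 = 2 - 3435974/1405233 = -625508/1405233 ≈ -0.44513)
a/216 + 397/K(15) = -625508/1405233/216 + 397/((2*15**2)) = -625508/1405233*1/216 + 397/((2*225)) = -156377/75882582 + 397/450 = 834861539/948532275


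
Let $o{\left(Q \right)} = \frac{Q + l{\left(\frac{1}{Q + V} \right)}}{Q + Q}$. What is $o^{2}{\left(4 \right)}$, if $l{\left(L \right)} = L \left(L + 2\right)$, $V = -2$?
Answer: $\frac{441}{1024} \approx 0.43066$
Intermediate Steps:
$l{\left(L \right)} = L \left(2 + L\right)$
$o{\left(Q \right)} = \frac{Q + \frac{2 + \frac{1}{-2 + Q}}{-2 + Q}}{2 Q}$ ($o{\left(Q \right)} = \frac{Q + \frac{2 + \frac{1}{Q - 2}}{Q - 2}}{Q + Q} = \frac{Q + \frac{2 + \frac{1}{-2 + Q}}{-2 + Q}}{2 Q}$)
$o^{2}{\left(4 \right)} = \left(\frac{-3 + 2 \cdot 4 + 4 \left(-2 + 4\right)^{2}}{2 \cdot 4 \left(-2 + 4\right)^{2}}\right)^{2} = \left(\frac{1}{2} \cdot \frac{1}{4} \cdot \frac{1}{4} \left(-3 + 8 + 4 \cdot 2^{2}\right)\right)^{2} = \left(\frac{1}{2} \cdot \frac{1}{4} \cdot \frac{1}{4} \left(-3 + 8 + 4 \cdot 4\right)\right)^{2} = \left(\frac{1}{2} \cdot \frac{1}{4} \cdot \frac{1}{4} \left(-3 + 8 + 16\right)\right)^{2} = \left(\frac{1}{2} \cdot \frac{1}{4} \cdot \frac{1}{4} \cdot 21\right)^{2} = \left(\frac{21}{32}\right)^{2} = \frac{441}{1024}$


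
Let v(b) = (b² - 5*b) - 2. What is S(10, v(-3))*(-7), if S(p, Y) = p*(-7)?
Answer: 490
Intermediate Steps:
v(b) = -2 + b² - 5*b
S(p, Y) = -7*p
S(10, v(-3))*(-7) = -7*10*(-7) = -70*(-7) = 490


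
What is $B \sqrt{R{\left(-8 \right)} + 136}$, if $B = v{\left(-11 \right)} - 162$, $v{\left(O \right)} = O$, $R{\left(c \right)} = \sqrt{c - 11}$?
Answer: $- 173 \sqrt{136 + i \sqrt{19}} \approx -2017.8 - 32.327 i$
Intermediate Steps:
$R{\left(c \right)} = \sqrt{-11 + c}$
$B = -173$ ($B = -11 - 162 = -173$)
$B \sqrt{R{\left(-8 \right)} + 136} = - 173 \sqrt{\sqrt{-11 - 8} + 136} = - 173 \sqrt{\sqrt{-19} + 136} = - 173 \sqrt{i \sqrt{19} + 136} = - 173 \sqrt{136 + i \sqrt{19}}$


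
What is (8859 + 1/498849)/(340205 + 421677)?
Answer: 2209651646/190032036909 ≈ 0.011628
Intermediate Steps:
(8859 + 1/498849)/(340205 + 421677) = (8859 + 1/498849)/761882 = (4419303292/498849)*(1/761882) = 2209651646/190032036909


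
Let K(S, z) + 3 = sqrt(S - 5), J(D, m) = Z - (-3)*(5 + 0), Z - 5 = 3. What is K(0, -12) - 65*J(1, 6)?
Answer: -1498 + I*sqrt(5) ≈ -1498.0 + 2.2361*I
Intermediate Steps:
Z = 8 (Z = 5 + 3 = 8)
J(D, m) = 23 (J(D, m) = 8 - (-3)*(5 + 0) = 8 - (-3)*5 = 8 - 1*(-15) = 8 + 15 = 23)
K(S, z) = -3 + sqrt(-5 + S) (K(S, z) = -3 + sqrt(S - 5) = -3 + sqrt(-5 + S))
K(0, -12) - 65*J(1, 6) = (-3 + sqrt(-5 + 0)) - 65*23 = (-3 + sqrt(-5)) - 1495 = (-3 + I*sqrt(5)) - 1495 = -1498 + I*sqrt(5)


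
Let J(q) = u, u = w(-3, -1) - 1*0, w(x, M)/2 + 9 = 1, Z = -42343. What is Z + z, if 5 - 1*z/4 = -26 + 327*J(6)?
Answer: -21291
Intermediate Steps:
w(x, M) = -16 (w(x, M) = -18 + 2*1 = -18 + 2 = -16)
u = -16 (u = -16 - 1*0 = -16 + 0 = -16)
J(q) = -16
z = 21052 (z = 20 - 4*(-26 + 327*(-16)) = 20 - 4*(-26 - 5232) = 20 - 4*(-5258) = 20 + 21032 = 21052)
Z + z = -42343 + 21052 = -21291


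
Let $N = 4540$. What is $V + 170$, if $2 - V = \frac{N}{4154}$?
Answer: $\frac{354974}{2077} \approx 170.91$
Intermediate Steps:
$V = \frac{1884}{2077}$ ($V = 2 - \frac{4540}{4154} = 2 - 4540 \cdot \frac{1}{4154} = 2 - \frac{2270}{2077} = \frac{1884}{2077} \approx 0.90708$)
$V + 170 = \frac{1884}{2077} + 170 = \frac{354974}{2077}$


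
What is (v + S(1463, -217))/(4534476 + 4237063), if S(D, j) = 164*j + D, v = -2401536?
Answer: -2435661/8771539 ≈ -0.27768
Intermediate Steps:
S(D, j) = D + 164*j
(v + S(1463, -217))/(4534476 + 4237063) = (-2401536 + (1463 + 164*(-217)))/(4534476 + 4237063) = (-2401536 + (1463 - 35588))/8771539 = (-2401536 - 34125)*(1/8771539) = -2435661*1/8771539 = -2435661/8771539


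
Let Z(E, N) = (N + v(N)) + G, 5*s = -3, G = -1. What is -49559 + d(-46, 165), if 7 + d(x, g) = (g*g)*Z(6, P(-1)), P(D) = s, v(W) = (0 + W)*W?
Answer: -83325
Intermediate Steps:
v(W) = W² (v(W) = W*W = W²)
s = -⅗ (s = (⅕)*(-3) = -⅗ ≈ -0.60000)
P(D) = -⅗
Z(E, N) = -1 + N + N² (Z(E, N) = (N + N²) - 1 = -1 + N + N²)
d(x, g) = -7 - 31*g²/25 (d(x, g) = -7 + (g*g)*(-1 - ⅗ + (-⅗)²) = -7 + g²*(-1 - ⅗ + 9/25) = -7 + g²*(-31/25) = -7 - 31*g²/25)
-49559 + d(-46, 165) = -49559 + (-7 - 31/25*165²) = -49559 + (-7 - 31/25*27225) = -49559 + (-7 - 33759) = -49559 - 33766 = -83325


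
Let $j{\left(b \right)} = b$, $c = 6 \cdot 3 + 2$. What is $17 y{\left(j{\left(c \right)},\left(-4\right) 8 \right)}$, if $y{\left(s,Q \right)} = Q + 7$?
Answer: $-425$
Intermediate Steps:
$c = 20$ ($c = 18 + 2 = 20$)
$y{\left(s,Q \right)} = 7 + Q$
$17 y{\left(j{\left(c \right)},\left(-4\right) 8 \right)} = 17 \left(7 - 32\right) = 17 \left(-25\right) = -425$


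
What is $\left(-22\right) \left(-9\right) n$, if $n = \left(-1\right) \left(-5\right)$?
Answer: $990$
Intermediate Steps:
$n = 5$
$\left(-22\right) \left(-9\right) n = \left(-22\right) \left(-9\right) 5 = 198 \cdot 5 = 990$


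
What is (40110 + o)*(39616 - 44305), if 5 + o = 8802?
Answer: -229324923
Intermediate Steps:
o = 8797 (o = -5 + 8802 = 8797)
(40110 + o)*(39616 - 44305) = (40110 + 8797)*(39616 - 44305) = 48907*(-4689) = -229324923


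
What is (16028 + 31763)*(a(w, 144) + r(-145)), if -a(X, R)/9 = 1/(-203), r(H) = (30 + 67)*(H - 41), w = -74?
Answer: -175035349947/203 ≈ -8.6224e+8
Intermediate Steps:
r(H) = -3977 + 97*H (r(H) = 97*(-41 + H) = -3977 + 97*H)
a(X, R) = 9/203 (a(X, R) = -9/(-203) = -9*(-1/203) = 9/203)
(16028 + 31763)*(a(w, 144) + r(-145)) = (16028 + 31763)*(9/203 + (-3977 + 97*(-145))) = 47791*(9/203 + (-3977 - 14065)) = 47791*(9/203 - 18042) = 47791*(-3662517/203) = -175035349947/203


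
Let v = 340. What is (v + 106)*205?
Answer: 91430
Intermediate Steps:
(v + 106)*205 = (340 + 106)*205 = 446*205 = 91430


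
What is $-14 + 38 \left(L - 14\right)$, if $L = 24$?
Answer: $366$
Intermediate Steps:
$-14 + 38 \left(L - 14\right) = -14 + 38 \left(24 - 14\right) = -14 + 38 \cdot 10 = -14 + 380 = 366$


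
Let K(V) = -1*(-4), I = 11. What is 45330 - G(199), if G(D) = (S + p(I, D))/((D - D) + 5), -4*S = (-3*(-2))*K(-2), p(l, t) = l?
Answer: 45329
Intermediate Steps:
K(V) = 4
S = -6 (S = -(-3*(-2))*4/4 = -3*4/2 = -1/4*24 = -6)
G(D) = 1 (G(D) = (-6 + 11)/((D - D) + 5) = 5/(0 + 5) = 5/5 = 5*(1/5) = 1)
45330 - G(199) = 45330 - 1*1 = 45330 - 1 = 45329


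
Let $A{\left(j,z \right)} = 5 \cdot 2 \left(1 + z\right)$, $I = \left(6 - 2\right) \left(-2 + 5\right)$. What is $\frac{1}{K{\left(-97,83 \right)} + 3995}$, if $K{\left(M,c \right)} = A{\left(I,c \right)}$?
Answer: $\frac{1}{4835} \approx 0.00020683$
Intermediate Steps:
$I = 12$ ($I = 4 \cdot 3 = 12$)
$A{\left(j,z \right)} = 10 + 10 z$ ($A{\left(j,z \right)} = 10 \left(1 + z\right) = 10 + 10 z$)
$K{\left(M,c \right)} = 10 + 10 c$
$\frac{1}{K{\left(-97,83 \right)} + 3995} = \frac{1}{\left(10 + 10 \cdot 83\right) + 3995} = \frac{1}{\left(10 + 830\right) + 3995} = \frac{1}{840 + 3995} = \frac{1}{4835}$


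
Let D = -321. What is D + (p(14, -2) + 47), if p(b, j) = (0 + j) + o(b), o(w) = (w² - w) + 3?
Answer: -91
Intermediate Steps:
o(w) = 3 + w² - w
p(b, j) = 3 + j + b² - b (p(b, j) = (0 + j) + (3 + b² - b) = j + (3 + b² - b) = 3 + j + b² - b)
D + (p(14, -2) + 47) = -321 + ((3 - 2 + 14² - 1*14) + 47) = -321 + ((3 - 2 + 196 - 14) + 47) = -321 + (183 + 47) = -321 + 230 = -91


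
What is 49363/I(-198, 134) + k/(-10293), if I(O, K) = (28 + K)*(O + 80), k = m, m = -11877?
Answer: -93684209/65586996 ≈ -1.4284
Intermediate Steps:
k = -11877
I(O, K) = (28 + K)*(80 + O)
49363/I(-198, 134) + k/(-10293) = 49363/(2240 + 28*(-198) + 80*134 + 134*(-198)) - 11877/(-10293) = 49363/(2240 - 5544 + 10720 - 26532) - 11877*(-1/10293) = 49363/(-19116) + 3959/3431 = 49363*(-1/19116) + 3959/3431 = -49363/19116 + 3959/3431 = -93684209/65586996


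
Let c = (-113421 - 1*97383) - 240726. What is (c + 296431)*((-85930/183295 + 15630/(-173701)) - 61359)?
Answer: 8657173441251633409/909672137 ≈ 9.5168e+9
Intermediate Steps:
c = -451530 (c = (-113421 - 97383) - 240726 = -210804 - 240726 = -451530)
(c + 296431)*((-85930/183295 + 15630/(-173701)) - 61359) = (-451530 + 296431)*((-85930/183295 + 15630/(-173701)) - 61359) = -155099*((-85930*1/183295 + 15630*(-1/173701)) - 61359) = -155099*((-17186/36659 - 15630/173701) - 61359) = -155099*(-3558205556/6367704959 - 61359) = -155099*(-390719566784837/6367704959) = 8657173441251633409/909672137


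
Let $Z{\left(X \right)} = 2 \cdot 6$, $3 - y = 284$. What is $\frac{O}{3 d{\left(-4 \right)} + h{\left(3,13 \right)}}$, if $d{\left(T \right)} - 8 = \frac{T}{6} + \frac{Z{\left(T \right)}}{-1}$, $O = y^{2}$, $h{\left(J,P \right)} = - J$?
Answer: $- \frac{78961}{17} \approx -4644.8$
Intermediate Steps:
$y = -281$ ($y = 3 - 284 = -281$)
$Z{\left(X \right)} = 12$
$O = 78961$ ($O = \left(-281\right)^{2} = 78961$)
$d{\left(T \right)} = -4 + \frac{T}{6}$ ($d{\left(T \right)} = 8 + \left(\frac{T}{6} + \frac{12}{-1}\right) = 8 + \left(T \frac{1}{6} + 12 \left(-1\right)\right) = 8 + \left(\frac{T}{6} - 12\right) = 8 + \left(-12 + \frac{T}{6}\right) = -4 + \frac{T}{6}$)
$\frac{O}{3 d{\left(-4 \right)} + h{\left(3,13 \right)}} = \frac{78961}{3 \left(-4 + \frac{1}{6} \left(-4\right)\right) - 3} = \frac{78961}{3 \left(-4 - \frac{2}{3}\right) - 3} = \frac{78961}{3 \left(- \frac{14}{3}\right) - 3} = \frac{78961}{-14 - 3} = \frac{78961}{-17} = 78961 \left(- \frac{1}{17}\right) = - \frac{78961}{17}$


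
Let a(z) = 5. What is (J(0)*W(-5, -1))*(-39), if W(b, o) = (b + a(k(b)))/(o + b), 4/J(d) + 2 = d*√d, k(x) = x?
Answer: 0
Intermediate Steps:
J(d) = 4/(-2 + d^(3/2)) (J(d) = 4/(-2 + d*√d) = 4/(-2 + d^(3/2)))
W(b, o) = (5 + b)/(b + o) (W(b, o) = (b + 5)/(o + b) = (5 + b)/(b + o))
(J(0)*W(-5, -1))*(-39) = ((4/(-2 + 0^(3/2)))*((5 - 5)/(-5 - 1)))*(-39) = ((4/(-2 + 0))*(0/(-6)))*(-39) = ((4/(-2))*(-⅙*0))*(-39) = ((4*(-½))*0)*(-39) = -2*0*(-39) = 0*(-39) = 0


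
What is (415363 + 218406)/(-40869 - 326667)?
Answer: -633769/367536 ≈ -1.7244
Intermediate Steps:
(415363 + 218406)/(-40869 - 326667) = 633769/(-367536) = 633769*(-1/367536) = -633769/367536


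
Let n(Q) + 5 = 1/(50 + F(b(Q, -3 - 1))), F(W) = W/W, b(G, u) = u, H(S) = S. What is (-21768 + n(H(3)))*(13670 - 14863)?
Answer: 1324733446/51 ≈ 2.5975e+7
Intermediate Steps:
F(W) = 1
n(Q) = -254/51 (n(Q) = -5 + 1/(50 + 1) = -5 + 1/51 = -254/51)
(-21768 + n(H(3)))*(13670 - 14863) = (-21768 - 254/51)*(13670 - 14863) = -1110422/51*(-1193) = 1324733446/51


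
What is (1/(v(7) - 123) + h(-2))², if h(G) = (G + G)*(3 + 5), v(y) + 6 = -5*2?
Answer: 19793601/19321 ≈ 1024.5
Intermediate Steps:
v(y) = -16 (v(y) = -6 - 5*2 = -6 - 10 = -16)
h(G) = 16*G (h(G) = (2*G)*8 = 16*G)
(1/(v(7) - 123) + h(-2))² = (1/(-16 - 123) + 16*(-2))² = (1/(-139) - 32)² = (-1/139 - 32)² = (-4449/139)² = 19793601/19321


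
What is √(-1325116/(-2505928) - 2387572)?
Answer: 15*I*√4164770337650466/626482 ≈ 1545.2*I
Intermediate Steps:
√(-1325116/(-2505928) - 2387572) = √(-1325116*(-1/2505928) - 2387572) = √(331279/626482 - 2387572) = √(-1495770550425/626482) = 15*I*√4164770337650466/626482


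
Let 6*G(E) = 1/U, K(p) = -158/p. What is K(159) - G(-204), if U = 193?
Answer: -20347/20458 ≈ -0.99457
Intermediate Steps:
G(E) = 1/1158 (G(E) = (⅙)/193 = (⅙)*(1/193) = 1/1158)
K(159) - G(-204) = -158/159 - 1*1/1158 = -158*1/159 - 1/1158 = -158/159 - 1/1158 = -20347/20458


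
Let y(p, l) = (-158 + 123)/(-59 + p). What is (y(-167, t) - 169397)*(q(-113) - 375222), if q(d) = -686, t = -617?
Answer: 7195572106398/113 ≈ 6.3678e+10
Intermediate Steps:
y(p, l) = -35/(-59 + p)
(y(-167, t) - 169397)*(q(-113) - 375222) = (-35/(-59 - 167) - 169397)*(-686 - 375222) = (-35/(-226) - 169397)*(-375908) = (-35*(-1/226) - 169397)*(-375908) = (35/226 - 169397)*(-375908) = -38283687/226*(-375908) = 7195572106398/113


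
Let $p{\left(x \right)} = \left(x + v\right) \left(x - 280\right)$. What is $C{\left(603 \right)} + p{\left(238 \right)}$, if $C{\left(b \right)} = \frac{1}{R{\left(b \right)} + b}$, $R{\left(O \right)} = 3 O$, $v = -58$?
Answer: $- \frac{18234719}{2412} \approx -7560.0$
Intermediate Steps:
$C{\left(b \right)} = \frac{1}{4 b}$ ($C{\left(b \right)} = \frac{1}{3 b + b} = \frac{1}{4 b}$)
$p{\left(x \right)} = \left(-280 + x\right) \left(-58 + x\right)$ ($p{\left(x \right)} = \left(x - 58\right) \left(x - 280\right) = \left(-58 + x\right) \left(-280 + x\right) = \left(-280 + x\right) \left(-58 + x\right)$)
$C{\left(603 \right)} + p{\left(238 \right)} = \frac{1}{4 \cdot 603} + \left(16240 + 238^{2} - 80444\right) = \frac{1}{4} \cdot \frac{1}{603} + \left(16240 + 56644 - 80444\right) = \frac{1}{2412} - 7560 = - \frac{18234719}{2412}$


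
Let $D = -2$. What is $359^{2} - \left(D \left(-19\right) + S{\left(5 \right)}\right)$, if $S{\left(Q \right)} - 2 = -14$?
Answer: $128855$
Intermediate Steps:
$S{\left(Q \right)} = -12$ ($S{\left(Q \right)} = 2 - 14 = -12$)
$359^{2} - \left(D \left(-19\right) + S{\left(5 \right)}\right) = 359^{2} - \left(\left(-2\right) \left(-19\right) - 12\right) = 128881 - \left(38 - 12\right) = 128881 - 26 = 128855$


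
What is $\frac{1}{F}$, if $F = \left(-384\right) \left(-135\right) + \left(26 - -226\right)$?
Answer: $\frac{1}{52092} \approx 1.9197 \cdot 10^{-5}$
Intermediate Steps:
$F = 52092$ ($F = 51840 + \left(26 + 226\right) = 51840 + 252 = 52092$)
$\frac{1}{F} = \frac{1}{52092}$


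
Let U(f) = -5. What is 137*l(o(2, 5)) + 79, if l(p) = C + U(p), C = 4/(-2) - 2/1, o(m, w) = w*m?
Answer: -1154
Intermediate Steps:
o(m, w) = m*w
C = -4 (C = 4*(-½) - 2*1 = -2 - 2 = -4)
l(p) = -9 (l(p) = -4 - 5 = -9)
137*l(o(2, 5)) + 79 = 137*(-9) + 79 = -1233 + 79 = -1154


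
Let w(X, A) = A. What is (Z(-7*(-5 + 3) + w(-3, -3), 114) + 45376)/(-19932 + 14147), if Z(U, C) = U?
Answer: -45387/5785 ≈ -7.8456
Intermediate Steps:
(Z(-7*(-5 + 3) + w(-3, -3), 114) + 45376)/(-19932 + 14147) = ((-7*(-5 + 3) - 3) + 45376)/(-19932 + 14147) = ((-7*(-2) - 3) + 45376)/(-5785) = ((14 - 3) + 45376)*(-1/5785) = (11 + 45376)*(-1/5785) = 45387*(-1/5785) = -45387/5785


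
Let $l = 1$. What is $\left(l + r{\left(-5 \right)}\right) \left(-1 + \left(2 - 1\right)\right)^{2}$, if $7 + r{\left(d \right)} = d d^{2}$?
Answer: $0$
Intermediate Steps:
$r{\left(d \right)} = -7 + d^{3}$ ($r{\left(d \right)} = -7 + d d^{2} = -7 + d^{3}$)
$\left(l + r{\left(-5 \right)}\right) \left(-1 + \left(2 - 1\right)\right)^{2} = \left(1 + \left(-7 + \left(-5\right)^{3}\right)\right) \left(-1 + \left(2 - 1\right)\right)^{2} = \left(1 - 132\right) \left(-1 + \left(2 - 1\right)\right)^{2} = \left(1 - 132\right) \left(-1 + 1\right)^{2} = - 131 \cdot 0^{2} = \left(-131\right) 0 = 0$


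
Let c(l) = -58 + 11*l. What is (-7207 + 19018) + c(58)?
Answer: 12391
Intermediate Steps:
(-7207 + 19018) + c(58) = (-7207 + 19018) + (-58 + 11*58) = 11811 + (-58 + 638) = 11811 + 580 = 12391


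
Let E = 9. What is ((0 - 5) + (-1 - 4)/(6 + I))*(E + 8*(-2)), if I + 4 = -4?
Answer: 35/2 ≈ 17.500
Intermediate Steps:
I = -8 (I = -4 - 4 = -8)
((0 - 5) + (-1 - 4)/(6 + I))*(E + 8*(-2)) = ((0 - 5) + (-1 - 4)/(6 - 8))*(9 + 8*(-2)) = (-5 - 5/(-2))*(9 - 16) = (-5 - 5*(-1/2))*(-7) = (-5 + 5/2)*(-7) = -5/2*(-7) = 35/2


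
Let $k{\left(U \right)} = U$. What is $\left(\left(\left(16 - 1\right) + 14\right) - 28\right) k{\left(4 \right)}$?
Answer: $4$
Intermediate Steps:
$\left(\left(\left(16 - 1\right) + 14\right) - 28\right) k{\left(4 \right)} = \left(\left(\left(16 - 1\right) + 14\right) - 28\right) 4 = \left(\left(15 + 14\right) - 28\right) 4 = \left(29 - 28\right) 4 = 1 \cdot 4 = 4$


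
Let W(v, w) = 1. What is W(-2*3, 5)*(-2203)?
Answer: -2203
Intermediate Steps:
W(-2*3, 5)*(-2203) = 1*(-2203) = -2203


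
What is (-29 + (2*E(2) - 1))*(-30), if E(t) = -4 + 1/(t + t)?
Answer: 1125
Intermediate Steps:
E(t) = -4 + 1/(2*t)
(-29 + (2*E(2) - 1))*(-30) = (-29 + (2*(-4 + (½)/2) - 1))*(-30) = (-29 + (2*(-4 + (½)*(½)) - 1))*(-30) = (-29 + (2*(-4 + ¼) - 1))*(-30) = (-29 + (2*(-15/4) - 1))*(-30) = (-29 + (-15/2 - 1))*(-30) = (-29 - 17/2)*(-30) = -75/2*(-30) = 1125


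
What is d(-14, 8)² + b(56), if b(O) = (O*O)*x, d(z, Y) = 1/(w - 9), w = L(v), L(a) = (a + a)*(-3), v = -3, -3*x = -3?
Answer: 254017/81 ≈ 3136.0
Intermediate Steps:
x = 1 (x = -⅓*(-3) = 1)
L(a) = -6*a (L(a) = (2*a)*(-3) = -6*a)
w = 18 (w = -6*(-3) = 18)
d(z, Y) = ⅑ (d(z, Y) = 1/(18 - 9) = 1/9 = ⅑)
b(O) = O² (b(O) = (O*O)*1 = O²*1 = O²)
d(-14, 8)² + b(56) = (⅑)² + 56² = 1/81 + 3136 = 254017/81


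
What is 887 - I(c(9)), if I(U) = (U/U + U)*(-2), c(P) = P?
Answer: 907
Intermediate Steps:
I(U) = -2 - 2*U (I(U) = (1 + U)*(-2) = -2 - 2*U)
887 - I(c(9)) = 887 - (-2 - 2*9) = 887 - (-2 - 18) = 887 - 1*(-20) = 887 + 20 = 907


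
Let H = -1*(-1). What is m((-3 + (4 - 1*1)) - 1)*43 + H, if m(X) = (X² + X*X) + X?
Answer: 44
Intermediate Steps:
m(X) = X + 2*X² (m(X) = (X² + X²) + X = 2*X² + X = X + 2*X²)
H = 1
m((-3 + (4 - 1*1)) - 1)*43 + H = (((-3 + (4 - 1*1)) - 1)*(1 + 2*((-3 + (4 - 1*1)) - 1)))*43 + 1 = (((-3 + (4 - 1)) - 1)*(1 + 2*((-3 + (4 - 1)) - 1)))*43 + 1 = (((-3 + 3) - 1)*(1 + 2*((-3 + 3) - 1)))*43 + 1 = ((0 - 1)*(1 + 2*(0 - 1)))*43 + 1 = -(1 + 2*(-1))*43 + 1 = -(1 - 2)*43 + 1 = -1*(-1)*43 + 1 = 1*43 + 1 = 43 + 1 = 44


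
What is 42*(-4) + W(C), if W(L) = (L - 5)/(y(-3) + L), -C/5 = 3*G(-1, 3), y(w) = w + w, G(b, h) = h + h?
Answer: -16033/96 ≈ -167.01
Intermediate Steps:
G(b, h) = 2*h
y(w) = 2*w
C = -90 (C = -15*2*3 = -15*6 = -5*18 = -90)
W(L) = (-5 + L)/(-6 + L) (W(L) = (L - 5)/(2*(-3) + L) = (-5 + L)/(-6 + L))
42*(-4) + W(C) = 42*(-4) + (-5 - 90)/(-6 - 90) = -168 - 95/(-96) = -168 - 1/96*(-95) = -168 + 95/96 = -16033/96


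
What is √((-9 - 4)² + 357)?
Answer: √526 ≈ 22.935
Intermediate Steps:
√((-9 - 4)² + 357) = √((-13)² + 357) = √(169 + 357) = √526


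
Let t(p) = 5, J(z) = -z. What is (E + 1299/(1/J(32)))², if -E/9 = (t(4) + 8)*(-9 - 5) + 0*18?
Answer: 1594404900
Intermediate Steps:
E = 1638 (E = -9*((5 + 8)*(-9 - 5) + 0*18) = -9*(13*(-14) + 0) = -9*(-182 + 0) = -9*(-182) = 1638)
(E + 1299/(1/J(32)))² = (1638 + 1299/(1/(-1*32)))² = (1638 + 1299/(1/(-32)))² = (1638 + 1299/(-1/32))² = (1638 + 1299*(-32))² = (1638 - 41568)² = (-39930)² = 1594404900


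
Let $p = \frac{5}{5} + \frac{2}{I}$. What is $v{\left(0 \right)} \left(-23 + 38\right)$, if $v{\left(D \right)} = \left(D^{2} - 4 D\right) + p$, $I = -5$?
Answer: $9$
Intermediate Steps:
$p = \frac{3}{5}$ ($p = \frac{5}{5} + \frac{2}{-5} = 5 \cdot \frac{1}{5} + 2 \left(- \frac{1}{5}\right) = 1 - \frac{2}{5} = \frac{3}{5} \approx 0.6$)
$v{\left(D \right)} = \frac{3}{5} + D^{2} - 4 D$ ($v{\left(D \right)} = \left(D^{2} - 4 D\right) + \frac{3}{5} = \frac{3}{5} + D^{2} - 4 D$)
$v{\left(0 \right)} \left(-23 + 38\right) = \left(\frac{3}{5} + 0^{2} - 0\right) \left(-23 + 38\right) = \left(\frac{3}{5} + 0 + 0\right) 15 = \frac{3}{5} \cdot 15 = 9$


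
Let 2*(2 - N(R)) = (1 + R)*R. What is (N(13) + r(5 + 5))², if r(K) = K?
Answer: 6241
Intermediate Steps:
N(R) = 2 - R*(1 + R)/2 (N(R) = 2 - (1 + R)*R/2 = 2 - R*(1 + R)/2)
(N(13) + r(5 + 5))² = ((2 - ½*13 - ½*13²) + (5 + 5))² = ((2 - 13/2 - ½*169) + 10)² = ((2 - 13/2 - 169/2) + 10)² = (-89 + 10)² = (-79)² = 6241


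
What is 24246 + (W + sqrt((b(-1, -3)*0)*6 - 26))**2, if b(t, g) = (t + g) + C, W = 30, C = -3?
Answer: 25120 + 60*I*sqrt(26) ≈ 25120.0 + 305.94*I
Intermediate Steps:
b(t, g) = -3 + g + t (b(t, g) = (t + g) - 3 = (g + t) - 3 = -3 + g + t)
24246 + (W + sqrt((b(-1, -3)*0)*6 - 26))**2 = 24246 + (30 + sqrt(((-3 - 3 - 1)*0)*6 - 26))**2 = 24246 + (30 + sqrt(-7*0*6 - 26))**2 = 24246 + (30 + sqrt(0*6 - 26))**2 = 24246 + (30 + sqrt(0 - 26))**2 = 24246 + (30 + sqrt(-26))**2 = 24246 + (30 + I*sqrt(26))**2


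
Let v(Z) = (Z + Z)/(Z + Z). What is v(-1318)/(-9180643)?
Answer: -1/9180643 ≈ -1.0892e-7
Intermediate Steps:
v(Z) = 1 (v(Z) = (2*Z)/((2*Z)) = (2*Z)*(1/(2*Z)) = 1)
v(-1318)/(-9180643) = 1/(-9180643) = 1*(-1/9180643) = -1/9180643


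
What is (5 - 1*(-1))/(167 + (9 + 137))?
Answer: 6/313 ≈ 0.019169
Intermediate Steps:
(5 - 1*(-1))/(167 + (9 + 137)) = (5 + 1)/(167 + 146) = 6/313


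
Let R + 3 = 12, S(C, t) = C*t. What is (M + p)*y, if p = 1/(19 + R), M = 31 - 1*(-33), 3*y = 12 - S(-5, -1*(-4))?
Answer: 14344/21 ≈ 683.05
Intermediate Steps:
y = 32/3 (y = (12 - (-5)*(-1*(-4)))/3 = (12 - (-5)*4)/3 = (12 - 1*(-20))/3 = (12 + 20)/3 = (⅓)*32 = 32/3 ≈ 10.667)
R = 9 (R = -3 + 12 = 9)
M = 64 (M = 31 + 33 = 64)
p = 1/28 (p = 1/(19 + 9) = 1/28 ≈ 0.035714)
(M + p)*y = (64 + 1/28)*(32/3) = (1793/28)*(32/3) = 14344/21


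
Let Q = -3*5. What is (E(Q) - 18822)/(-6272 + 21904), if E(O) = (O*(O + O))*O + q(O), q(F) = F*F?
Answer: -25347/15632 ≈ -1.6215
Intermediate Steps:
q(F) = F²
Q = -15
E(O) = O² + 2*O³ (E(O) = (O*(O + O))*O + O² = (O*(2*O))*O + O² = (2*O²)*O + O² = 2*O³ + O² = O² + 2*O³)
(E(Q) - 18822)/(-6272 + 21904) = ((-15)²*(1 + 2*(-15)) - 18822)/(-6272 + 21904) = (225*(1 - 30) - 18822)/15632 = (225*(-29) - 18822)*(1/15632) = (-6525 - 18822)*(1/15632) = -25347*1/15632 = -25347/15632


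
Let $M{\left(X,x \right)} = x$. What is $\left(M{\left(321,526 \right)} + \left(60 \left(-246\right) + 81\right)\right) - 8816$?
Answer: $-22969$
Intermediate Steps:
$\left(M{\left(321,526 \right)} + \left(60 \left(-246\right) + 81\right)\right) - 8816 = \left(526 + \left(60 \left(-246\right) + 81\right)\right) - 8816 = \left(526 + \left(-14760 + 81\right)\right) - 8816 = \left(526 - 14679\right) - 8816 = -14153 - 8816 = -22969$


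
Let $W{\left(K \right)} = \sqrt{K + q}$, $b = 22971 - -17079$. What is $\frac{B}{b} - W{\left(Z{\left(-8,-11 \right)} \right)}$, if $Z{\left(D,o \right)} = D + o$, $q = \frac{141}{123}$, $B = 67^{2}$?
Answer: $\frac{4489}{40050} - \frac{2 i \sqrt{7503}}{41} \approx 0.11208 - 4.2254 i$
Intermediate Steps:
$B = 4489$
$b = 40050$ ($b = 22971 + 17079 = 40050$)
$q = \frac{47}{41}$ ($q = 141 \cdot \frac{1}{123} = \frac{47}{41} \approx 1.1463$)
$W{\left(K \right)} = \sqrt{\frac{47}{41} + K}$ ($W{\left(K \right)} = \sqrt{K + \frac{47}{41}} = \sqrt{\frac{47}{41} + K}$)
$\frac{B}{b} - W{\left(Z{\left(-8,-11 \right)} \right)} = \frac{4489}{40050} - \frac{\sqrt{1927 + 1681 \left(-8 - 11\right)}}{41} = 4489 \cdot \frac{1}{40050} - \frac{\sqrt{1927 + 1681 \left(-19\right)}}{41} = \frac{4489}{40050} - \frac{\sqrt{1927 - 31939}}{41} = \frac{4489}{40050} - \frac{\sqrt{-30012}}{41} = \frac{4489}{40050} - \frac{2 i \sqrt{7503}}{41}$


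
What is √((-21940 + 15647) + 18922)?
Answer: √12629 ≈ 112.38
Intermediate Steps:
√((-21940 + 15647) + 18922) = √(-6293 + 18922) = √12629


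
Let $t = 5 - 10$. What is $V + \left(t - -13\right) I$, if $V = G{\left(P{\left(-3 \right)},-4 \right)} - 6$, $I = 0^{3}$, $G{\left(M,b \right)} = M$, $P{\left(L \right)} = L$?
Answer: $-9$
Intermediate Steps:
$I = 0$
$V = -9$ ($V = -3 - 6 = -9$)
$t = -5$ ($t = 5 - 10 = -5$)
$V + \left(t - -13\right) I = -9 + \left(-5 - -13\right) 0 = -9 + \left(-5 + 13\right) 0 = -9 + 8 \cdot 0 = -9 + 0 = -9$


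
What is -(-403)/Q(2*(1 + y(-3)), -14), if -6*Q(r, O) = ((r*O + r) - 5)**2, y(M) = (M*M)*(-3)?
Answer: -2418/450241 ≈ -0.0053705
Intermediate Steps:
y(M) = -3*M**2 (y(M) = M**2*(-3) = -3*M**2)
Q(r, O) = -(-5 + r + O*r)**2/6 (Q(r, O) = -((r*O + r) - 5)**2/6 = -((O*r + r) - 5)**2/6 = -((r + O*r) - 5)**2/6 = -(-5 + r + O*r)**2/6)
-(-403)/Q(2*(1 + y(-3)), -14) = -(-403)/((-(-5 + 2*(1 - 3*(-3)**2) - 28*(1 - 3*(-3)**2))**2/6)) = -(-403)/((-(-5 + 2*(1 - 3*9) - 28*(1 - 3*9))**2/6)) = -(-403)/((-(-5 + 2*(1 - 27) - 28*(1 - 27))**2/6)) = -(-403)/((-(-5 + 2*(-26) - 28*(-26))**2/6)) = -(-403)/((-(-5 - 52 - 14*(-52))**2/6)) = -(-403)/((-(-5 - 52 + 728)**2/6)) = -(-403)/((-1/6*671**2)) = -(-403)/((-1/6*450241)) = -(-403)/(-450241/6) = -(-403)*(-6)/450241 = -1*2418/450241 = -2418/450241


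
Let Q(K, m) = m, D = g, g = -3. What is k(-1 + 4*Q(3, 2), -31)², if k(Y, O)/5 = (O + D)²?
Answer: 33408400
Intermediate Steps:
D = -3
k(Y, O) = 5*(-3 + O)² (k(Y, O) = 5*(O - 3)² = 5*(-3 + O)²)
k(-1 + 4*Q(3, 2), -31)² = (5*(-3 - 31)²)² = (5*(-34)²)² = (5*1156)² = 5780² = 33408400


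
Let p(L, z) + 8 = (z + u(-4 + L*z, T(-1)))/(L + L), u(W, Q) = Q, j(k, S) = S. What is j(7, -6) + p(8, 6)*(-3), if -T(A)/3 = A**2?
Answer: 279/16 ≈ 17.438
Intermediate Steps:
T(A) = -3*A**2
p(L, z) = -8 + (-3 + z)/(2*L) (p(L, z) = -8 + (z - 3*(-1)**2)/(L + L) = -8 + (z - 3*1)/((2*L)) = -8 + (z - 3)*(1/(2*L)) = -8 + (-3 + z)*(1/(2*L)) = -8 + (-3 + z)/(2*L))
j(7, -6) + p(8, 6)*(-3) = -6 + ((1/2)*(-3 + 6 - 16*8)/8)*(-3) = -6 + ((1/2)*(1/8)*(-3 + 6 - 128))*(-3) = -6 + ((1/2)*(1/8)*(-125))*(-3) = -6 - 125/16*(-3) = -6 + 375/16 = 279/16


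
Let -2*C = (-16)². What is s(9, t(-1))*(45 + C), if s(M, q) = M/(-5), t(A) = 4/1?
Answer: 747/5 ≈ 149.40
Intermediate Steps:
t(A) = 4 (t(A) = 4*1 = 4)
s(M, q) = -M/5 (s(M, q) = M*(-⅕) = -M/5)
C = -128 (C = -½*(-16)² = -½*256 = -128)
s(9, t(-1))*(45 + C) = (-⅕*9)*(45 - 128) = -9/5*(-83) = 747/5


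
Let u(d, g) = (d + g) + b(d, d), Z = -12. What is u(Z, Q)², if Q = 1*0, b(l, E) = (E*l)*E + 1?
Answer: 3024121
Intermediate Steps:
b(l, E) = 1 + l*E² (b(l, E) = l*E² + 1 = 1 + l*E²)
Q = 0
u(d, g) = 1 + d + g + d³ (u(d, g) = (d + g) + (1 + d*d²) = (d + g) + (1 + d³) = 1 + d + g + d³)
u(Z, Q)² = (1 - 12 + 0 + (-12)³)² = (1 - 12 + 0 - 1728)² = (-1739)² = 3024121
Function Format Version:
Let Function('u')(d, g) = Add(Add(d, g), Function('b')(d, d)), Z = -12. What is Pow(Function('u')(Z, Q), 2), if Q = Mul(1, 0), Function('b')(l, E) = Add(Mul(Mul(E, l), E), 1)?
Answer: 3024121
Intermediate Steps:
Function('b')(l, E) = Add(1, Mul(l, Pow(E, 2))) (Function('b')(l, E) = Add(Mul(l, Pow(E, 2)), 1) = Add(1, Mul(l, Pow(E, 2))))
Q = 0
Function('u')(d, g) = Add(1, d, g, Pow(d, 3)) (Function('u')(d, g) = Add(Add(d, g), Add(1, Mul(d, Pow(d, 2)))) = Add(Add(d, g), Add(1, Pow(d, 3))) = Add(1, d, g, Pow(d, 3)))
Pow(Function('u')(Z, Q), 2) = Pow(Add(1, -12, 0, Pow(-12, 3)), 2) = Pow(Add(1, -12, 0, -1728), 2) = Pow(-1739, 2) = 3024121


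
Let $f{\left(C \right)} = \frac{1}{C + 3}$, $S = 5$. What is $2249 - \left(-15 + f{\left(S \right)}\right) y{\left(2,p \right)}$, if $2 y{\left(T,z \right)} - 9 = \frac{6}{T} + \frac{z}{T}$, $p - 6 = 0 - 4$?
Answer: $\frac{37531}{16} \approx 2345.7$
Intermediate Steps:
$p = 2$ ($p = 6 + \left(0 - 4\right) = 6 - 4 = 2$)
$f{\left(C \right)} = \frac{1}{3 + C}$
$y{\left(T,z \right)} = \frac{9}{2} + \frac{3}{T} + \frac{z}{2 T}$ ($y{\left(T,z \right)} = \frac{9}{2} + \frac{\frac{6}{T} + \frac{z}{T}}{2} = \frac{9}{2} + \left(\frac{3}{T} + \frac{z}{2 T}\right) = \frac{9}{2} + \frac{3}{T} + \frac{z}{2 T}$)
$2249 - \left(-15 + f{\left(S \right)}\right) y{\left(2,p \right)} = 2249 - \left(-15 + \frac{1}{3 + 5}\right) \frac{6 + 2 + 9 \cdot 2}{2 \cdot 2} = 2249 - \left(-15 + \frac{1}{8}\right) \frac{1}{2} \cdot \frac{1}{2} \left(6 + 2 + 18\right) = 2249 - \left(-15 + \frac{1}{8}\right) \frac{1}{2} \cdot \frac{1}{2} \cdot 26 = 2249 - \left(- \frac{119}{8}\right) \frac{13}{2} = 2249 - - \frac{1547}{16} = 2249 + \frac{1547}{16} = \frac{37531}{16}$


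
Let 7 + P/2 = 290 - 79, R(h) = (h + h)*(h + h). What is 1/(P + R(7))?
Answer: 1/604 ≈ 0.0016556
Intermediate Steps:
R(h) = 4*h**2 (R(h) = (2*h)*(2*h) = 4*h**2)
P = 408 (P = -14 + 2*(290 - 79) = -14 + 2*211 = -14 + 422 = 408)
1/(P + R(7)) = 1/(408 + 4*7**2) = 1/(408 + 4*49) = 1/(408 + 196) = 1/604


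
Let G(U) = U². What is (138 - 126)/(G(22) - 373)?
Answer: 4/37 ≈ 0.10811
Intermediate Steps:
(138 - 126)/(G(22) - 373) = (138 - 126)/(22² - 373) = 12/(484 - 373) = 12/111 = 12*(1/111) = 4/37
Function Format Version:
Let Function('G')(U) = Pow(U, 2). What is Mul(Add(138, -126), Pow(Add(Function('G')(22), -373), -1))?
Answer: Rational(4, 37) ≈ 0.10811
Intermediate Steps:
Mul(Add(138, -126), Pow(Add(Function('G')(22), -373), -1)) = Mul(Add(138, -126), Pow(Add(Pow(22, 2), -373), -1)) = Mul(12, Pow(Add(484, -373), -1)) = Mul(12, Pow(111, -1)) = Mul(12, Rational(1, 111)) = Rational(4, 37)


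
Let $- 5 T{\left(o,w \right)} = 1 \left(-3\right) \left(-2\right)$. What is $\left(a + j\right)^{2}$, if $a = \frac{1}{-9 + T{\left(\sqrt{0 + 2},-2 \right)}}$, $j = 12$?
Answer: $\frac{368449}{2601} \approx 141.66$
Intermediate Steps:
$T{\left(o,w \right)} = - \frac{6}{5}$ ($T{\left(o,w \right)} = - \frac{1 \left(-3\right) \left(-2\right)}{5} = - \frac{\left(-3\right) \left(-2\right)}{5} = \left(- \frac{1}{5}\right) 6 = - \frac{6}{5}$)
$a = - \frac{5}{51}$ ($a = \frac{1}{-9 - \frac{6}{5}} = \frac{1}{- \frac{51}{5}} = - \frac{5}{51} \approx -0.098039$)
$\left(a + j\right)^{2} = \left(- \frac{5}{51} + 12\right)^{2} = \left(\frac{607}{51}\right)^{2} = \frac{368449}{2601}$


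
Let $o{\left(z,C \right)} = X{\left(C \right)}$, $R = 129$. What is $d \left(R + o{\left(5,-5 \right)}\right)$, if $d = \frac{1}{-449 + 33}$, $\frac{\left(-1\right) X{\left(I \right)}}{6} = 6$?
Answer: $- \frac{93}{416} \approx -0.22356$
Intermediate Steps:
$X{\left(I \right)} = -36$ ($X{\left(I \right)} = \left(-6\right) 6 = -36$)
$o{\left(z,C \right)} = -36$
$d = - \frac{1}{416}$ ($d = \frac{1}{-416} = - \frac{1}{416} \approx -0.0024038$)
$d \left(R + o{\left(5,-5 \right)}\right) = - \frac{129 - 36}{416} = \left(- \frac{1}{416}\right) 93 = - \frac{93}{416}$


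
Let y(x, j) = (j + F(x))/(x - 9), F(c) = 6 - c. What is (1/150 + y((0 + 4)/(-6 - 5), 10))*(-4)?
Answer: 53794/7725 ≈ 6.9636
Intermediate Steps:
y(x, j) = (6 + j - x)/(-9 + x) (y(x, j) = (j + (6 - x))/(x - 9) = (6 + j - x)/(-9 + x))
(1/150 + y((0 + 4)/(-6 - 5), 10))*(-4) = (1/150 + (6 + 10 - (0 + 4)/(-6 - 5))/(-9 + (0 + 4)/(-6 - 5)))*(-4) = (1/150 + (6 + 10 - 4/(-11))/(-9 + 4/(-11)))*(-4) = (1/150 + (6 + 10 - 4*(-1)/11)/(-9 + 4*(-1/11)))*(-4) = (1/150 + (6 + 10 - 1*(-4/11))/(-9 - 4/11))*(-4) = (1/150 + (6 + 10 + 4/11)/(-103/11))*(-4) = (1/150 - 11/103*180/11)*(-4) = (1/150 - 180/103)*(-4) = -26897/15450*(-4) = 53794/7725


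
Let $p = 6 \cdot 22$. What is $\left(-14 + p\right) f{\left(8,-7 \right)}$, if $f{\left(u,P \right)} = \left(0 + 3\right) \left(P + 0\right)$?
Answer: $-2478$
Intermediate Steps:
$p = 132$
$f{\left(u,P \right)} = 3 P$
$\left(-14 + p\right) f{\left(8,-7 \right)} = \left(-14 + 132\right) 3 \left(-7\right) = 118 \left(-21\right) = -2478$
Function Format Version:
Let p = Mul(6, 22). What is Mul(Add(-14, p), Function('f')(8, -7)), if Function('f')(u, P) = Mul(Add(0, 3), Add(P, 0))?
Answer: -2478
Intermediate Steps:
p = 132
Function('f')(u, P) = Mul(3, P)
Mul(Add(-14, p), Function('f')(8, -7)) = Mul(Add(-14, 132), Mul(3, -7)) = Mul(118, -21) = -2478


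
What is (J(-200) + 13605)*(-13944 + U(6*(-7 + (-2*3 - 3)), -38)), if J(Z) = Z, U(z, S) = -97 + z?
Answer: -189506485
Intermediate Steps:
(J(-200) + 13605)*(-13944 + U(6*(-7 + (-2*3 - 3)), -38)) = (-200 + 13605)*(-13944 + (-97 + 6*(-7 + (-2*3 - 3)))) = 13405*(-13944 + (-97 + 6*(-7 + (-6 - 3)))) = 13405*(-13944 + (-97 + 6*(-7 - 9))) = 13405*(-13944 + (-97 + 6*(-16))) = 13405*(-13944 + (-97 - 96)) = 13405*(-13944 - 193) = 13405*(-14137) = -189506485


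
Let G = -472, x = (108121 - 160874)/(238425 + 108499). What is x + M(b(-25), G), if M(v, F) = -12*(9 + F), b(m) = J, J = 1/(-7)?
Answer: 1927456991/346924 ≈ 5555.8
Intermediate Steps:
J = -1/7 ≈ -0.14286
b(m) = -1/7
x = -52753/346924 ≈ -0.15206
M(v, F) = -108 - 12*F
x + M(b(-25), G) = -52753/346924 + (-108 - 12*(-472)) = -52753/346924 + (-108 + 5664) = -52753/346924 + 5556 = 1927456991/346924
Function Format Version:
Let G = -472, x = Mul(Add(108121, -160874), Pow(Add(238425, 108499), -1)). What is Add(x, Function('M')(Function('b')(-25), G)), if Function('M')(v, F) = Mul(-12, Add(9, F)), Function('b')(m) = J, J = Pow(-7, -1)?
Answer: Rational(1927456991, 346924) ≈ 5555.8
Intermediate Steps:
J = Rational(-1, 7) ≈ -0.14286
Function('b')(m) = Rational(-1, 7)
x = Rational(-52753, 346924) (x = Mul(-52753, Pow(346924, -1)) = Mul(-52753, Rational(1, 346924)) = Rational(-52753, 346924) ≈ -0.15206)
Function('M')(v, F) = Add(-108, Mul(-12, F))
Add(x, Function('M')(Function('b')(-25), G)) = Add(Rational(-52753, 346924), Add(-108, Mul(-12, -472))) = Add(Rational(-52753, 346924), Add(-108, 5664)) = Add(Rational(-52753, 346924), 5556) = Rational(1927456991, 346924)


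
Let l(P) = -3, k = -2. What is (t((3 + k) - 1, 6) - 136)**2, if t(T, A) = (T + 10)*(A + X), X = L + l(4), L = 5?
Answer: 3136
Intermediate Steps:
X = 2 (X = 5 - 3 = 2)
t(T, A) = (2 + A)*(10 + T) (t(T, A) = (T + 10)*(A + 2) = (10 + T)*(2 + A) = (2 + A)*(10 + T))
(t((3 + k) - 1, 6) - 136)**2 = ((20 + 2*((3 - 2) - 1) + 10*6 + 6*((3 - 2) - 1)) - 136)**2 = ((20 + 2*(1 - 1) + 60 + 6*(1 - 1)) - 136)**2 = ((20 + 2*0 + 60 + 6*0) - 136)**2 = ((20 + 0 + 60 + 0) - 136)**2 = (80 - 136)**2 = (-56)**2 = 3136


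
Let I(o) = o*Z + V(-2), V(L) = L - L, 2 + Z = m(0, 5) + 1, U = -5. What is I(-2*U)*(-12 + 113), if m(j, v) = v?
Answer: 4040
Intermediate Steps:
Z = 4 (Z = -2 + (5 + 1) = -2 + 6 = 4)
V(L) = 0
I(o) = 4*o (I(o) = o*4 + 0 = 4*o + 0 = 4*o)
I(-2*U)*(-12 + 113) = (4*(-2*(-5)))*(-12 + 113) = (4*10)*101 = 40*101 = 4040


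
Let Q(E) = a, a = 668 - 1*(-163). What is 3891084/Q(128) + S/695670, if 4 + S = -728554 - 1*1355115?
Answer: 901726291339/192700590 ≈ 4679.4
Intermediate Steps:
S = -2083673 (S = -4 + (-728554 - 1*1355115) = -4 + (-728554 - 1355115) = -4 - 2083669 = -2083673)
a = 831 (a = 668 + 163 = 831)
Q(E) = 831
3891084/Q(128) + S/695670 = 3891084/831 - 2083673/695670 = 3891084*(1/831) - 2083673*1/695670 = 1297028/277 - 2083673/695670 = 901726291339/192700590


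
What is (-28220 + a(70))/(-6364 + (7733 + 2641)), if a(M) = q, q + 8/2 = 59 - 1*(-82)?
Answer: -28083/4010 ≈ -7.0032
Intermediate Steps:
q = 137 (q = -4 + (59 - 1*(-82)) = -4 + (59 + 82) = -4 + 141 = 137)
a(M) = 137
(-28220 + a(70))/(-6364 + (7733 + 2641)) = (-28220 + 137)/(-6364 + (7733 + 2641)) = -28083/(-6364 + 10374) = -28083/4010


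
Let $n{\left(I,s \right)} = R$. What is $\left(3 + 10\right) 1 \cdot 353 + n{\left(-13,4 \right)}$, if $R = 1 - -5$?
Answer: $4595$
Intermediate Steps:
$R = 6$ ($R = 1 + 5 = 6$)
$n{\left(I,s \right)} = 6$
$\left(3 + 10\right) 1 \cdot 353 + n{\left(-13,4 \right)} = \left(3 + 10\right) 1 \cdot 353 + 6 = 13 \cdot 1 \cdot 353 + 6 = 13 \cdot 353 + 6 = 4589 + 6 = 4595$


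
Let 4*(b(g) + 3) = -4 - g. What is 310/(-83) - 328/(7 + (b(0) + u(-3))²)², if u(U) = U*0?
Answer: -191214/43907 ≈ -4.3550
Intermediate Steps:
b(g) = -4 - g/4 (b(g) = -3 + (-4 - g)/4 = -3 + (-1 - g/4) = -4 - g/4)
u(U) = 0
310/(-83) - 328/(7 + (b(0) + u(-3))²)² = 310/(-83) - 328/(7 + ((-4 - ¼*0) + 0)²)² = 310*(-1/83) - 328/(7 + ((-4 + 0) + 0)²)² = -310/83 - 328/(7 + (-4 + 0)²)² = -310/83 - 328/(7 + (-4)²)² = -310/83 - 328/(7 + 16)² = -310/83 - 328/(23²) = -310/83 - 328/529 = -191214/43907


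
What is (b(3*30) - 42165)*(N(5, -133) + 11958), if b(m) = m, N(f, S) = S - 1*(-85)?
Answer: -501113250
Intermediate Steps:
N(f, S) = 85 + S (N(f, S) = S + 85 = 85 + S)
(b(3*30) - 42165)*(N(5, -133) + 11958) = (3*30 - 42165)*((85 - 133) + 11958) = (90 - 42165)*(-48 + 11958) = -42075*11910 = -501113250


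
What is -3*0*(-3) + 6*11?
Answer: 66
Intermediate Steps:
-3*0*(-3) + 6*11 = 0*(-3) + 66 = 0 + 66 = 66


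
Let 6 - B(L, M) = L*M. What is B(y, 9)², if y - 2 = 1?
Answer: 441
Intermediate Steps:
y = 3 (y = 2 + 1 = 3)
B(L, M) = 6 - L*M
B(y, 9)² = (6 - 1*3*9)² = (6 - 27)² = (-21)² = 441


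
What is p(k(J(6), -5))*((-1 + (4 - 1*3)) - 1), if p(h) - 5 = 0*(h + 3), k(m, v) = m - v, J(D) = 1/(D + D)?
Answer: -5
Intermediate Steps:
J(D) = 1/(2*D)
p(h) = 5 (p(h) = 5 + 0*(h + 3) = 5 + 0*(3 + h) = 5 + 0 = 5)
p(k(J(6), -5))*((-1 + (4 - 1*3)) - 1) = 5*((-1 + (4 - 1*3)) - 1) = 5*((-1 + (4 - 3)) - 1) = 5*((-1 + 1) - 1) = 5*(0 - 1) = 5*(-1) = -5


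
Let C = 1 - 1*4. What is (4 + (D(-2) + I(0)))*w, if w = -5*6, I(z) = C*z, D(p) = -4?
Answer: 0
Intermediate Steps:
C = -3 (C = 1 - 4 = -3)
I(z) = -3*z
w = -30
(4 + (D(-2) + I(0)))*w = (4 + (-4 - 3*0))*(-30) = (4 + (-4 + 0))*(-30) = (4 - 4)*(-30) = 0*(-30) = 0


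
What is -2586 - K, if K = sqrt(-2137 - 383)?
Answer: -2586 - 6*I*sqrt(70) ≈ -2586.0 - 50.2*I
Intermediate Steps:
K = 6*I*sqrt(70) (K = sqrt(-2520) = 6*I*sqrt(70) ≈ 50.2*I)
-2586 - K = -2586 - 6*I*sqrt(70)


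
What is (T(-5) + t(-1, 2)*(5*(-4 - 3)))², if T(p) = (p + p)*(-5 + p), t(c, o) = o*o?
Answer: 1600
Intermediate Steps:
t(c, o) = o²
T(p) = 2*p*(-5 + p) (T(p) = (2*p)*(-5 + p) = 2*p*(-5 + p))
(T(-5) + t(-1, 2)*(5*(-4 - 3)))² = (2*(-5)*(-5 - 5) + 2²*(5*(-4 - 3)))² = (2*(-5)*(-10) + 4*(5*(-7)))² = (100 + 4*(-35))² = (100 - 140)² = (-40)² = 1600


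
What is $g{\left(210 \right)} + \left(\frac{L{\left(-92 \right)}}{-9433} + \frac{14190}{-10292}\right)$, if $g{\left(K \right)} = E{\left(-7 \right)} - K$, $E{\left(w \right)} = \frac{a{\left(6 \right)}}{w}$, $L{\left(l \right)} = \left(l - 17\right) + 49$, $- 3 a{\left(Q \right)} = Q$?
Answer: $- \frac{71726304649}{339795526} \approx -211.09$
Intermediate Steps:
$a{\left(Q \right)} = - \frac{Q}{3}$
$L{\left(l \right)} = 32 + l$ ($L{\left(l \right)} = \left(-17 + l\right) + 49 = 32 + l$)
$E{\left(w \right)} = - \frac{2}{w}$ ($E{\left(w \right)} = \frac{\left(- \frac{1}{3}\right) 6}{w} = - \frac{2}{w}$)
$g{\left(K \right)} = \frac{2}{7} - K$ ($g{\left(K \right)} = - \frac{2}{-7} - K = \left(-2\right) \left(- \frac{1}{7}\right) - K = \frac{2}{7} - K$)
$g{\left(210 \right)} + \left(\frac{L{\left(-92 \right)}}{-9433} + \frac{14190}{-10292}\right) = \left(\frac{2}{7} - 210\right) + \left(\frac{32 - 92}{-9433} + \frac{14190}{-10292}\right) = \left(\frac{2}{7} - 210\right) + \left(\left(-60\right) \left(- \frac{1}{9433}\right) + 14190 \left(- \frac{1}{10292}\right)\right) = - \frac{1468}{7} + \left(\frac{60}{9433} - \frac{7095}{5146}\right) = - \frac{1468}{7} - \frac{66618375}{48542218} = - \frac{71726304649}{339795526}$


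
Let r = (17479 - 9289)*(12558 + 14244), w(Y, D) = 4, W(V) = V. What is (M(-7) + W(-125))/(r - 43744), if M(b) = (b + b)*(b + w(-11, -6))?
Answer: -83/219464636 ≈ -3.7819e-7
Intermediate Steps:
r = 219508380 (r = 8190*26802 = 219508380)
M(b) = 2*b*(4 + b) (M(b) = (b + b)*(b + 4) = (2*b)*(4 + b) = 2*b*(4 + b))
(M(-7) + W(-125))/(r - 43744) = (2*(-7)*(4 - 7) - 125)/(219508380 - 43744) = (2*(-7)*(-3) - 125)/219464636 = (42 - 125)*(1/219464636) = -83*1/219464636 = -83/219464636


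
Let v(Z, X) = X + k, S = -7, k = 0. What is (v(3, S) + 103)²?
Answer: 9216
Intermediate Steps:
v(Z, X) = X (v(Z, X) = X + 0 = X)
(v(3, S) + 103)² = (-7 + 103)² = 96² = 9216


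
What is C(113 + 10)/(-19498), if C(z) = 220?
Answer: -110/9749 ≈ -0.011283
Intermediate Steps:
C(113 + 10)/(-19498) = 220/(-19498) = 220*(-1/19498) = -110/9749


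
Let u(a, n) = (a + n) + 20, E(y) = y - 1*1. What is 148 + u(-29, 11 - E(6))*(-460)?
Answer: 1528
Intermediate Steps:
E(y) = -1 + y (E(y) = y - 1 = -1 + y)
u(a, n) = 20 + a + n
148 + u(-29, 11 - E(6))*(-460) = 148 + (20 - 29 + (11 - (-1 + 6)))*(-460) = 148 + (20 - 29 + (11 - 1*5))*(-460) = 148 + (20 - 29 + (11 - 5))*(-460) = 148 + (20 - 29 + 6)*(-460) = 148 - 3*(-460) = 148 + 1380 = 1528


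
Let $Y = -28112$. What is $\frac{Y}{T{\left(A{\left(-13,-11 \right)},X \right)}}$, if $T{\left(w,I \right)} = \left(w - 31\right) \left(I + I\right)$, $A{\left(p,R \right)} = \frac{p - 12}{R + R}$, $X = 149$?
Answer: $\frac{309232}{97893} \approx 3.1589$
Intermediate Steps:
$A{\left(p,R \right)} = \frac{-12 + p}{2 R}$
$T{\left(w,I \right)} = 2 I \left(-31 + w\right)$ ($T{\left(w,I \right)} = \left(-31 + w\right) 2 I = 2 I \left(-31 + w\right)$)
$\frac{Y}{T{\left(A{\left(-13,-11 \right)},X \right)}} = - \frac{28112}{2 \cdot 149 \left(-31 + \frac{-12 - 13}{2 \left(-11\right)}\right)} = - \frac{28112}{2 \cdot 149 \left(-31 + \frac{1}{2} \left(- \frac{1}{11}\right) \left(-25\right)\right)} = - \frac{28112}{2 \cdot 149 \left(-31 + \frac{25}{22}\right)} = - \frac{28112}{2 \cdot 149 \left(- \frac{657}{22}\right)} = - \frac{28112}{- \frac{97893}{11}} = \left(-28112\right) \left(- \frac{11}{97893}\right) = \frac{309232}{97893}$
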